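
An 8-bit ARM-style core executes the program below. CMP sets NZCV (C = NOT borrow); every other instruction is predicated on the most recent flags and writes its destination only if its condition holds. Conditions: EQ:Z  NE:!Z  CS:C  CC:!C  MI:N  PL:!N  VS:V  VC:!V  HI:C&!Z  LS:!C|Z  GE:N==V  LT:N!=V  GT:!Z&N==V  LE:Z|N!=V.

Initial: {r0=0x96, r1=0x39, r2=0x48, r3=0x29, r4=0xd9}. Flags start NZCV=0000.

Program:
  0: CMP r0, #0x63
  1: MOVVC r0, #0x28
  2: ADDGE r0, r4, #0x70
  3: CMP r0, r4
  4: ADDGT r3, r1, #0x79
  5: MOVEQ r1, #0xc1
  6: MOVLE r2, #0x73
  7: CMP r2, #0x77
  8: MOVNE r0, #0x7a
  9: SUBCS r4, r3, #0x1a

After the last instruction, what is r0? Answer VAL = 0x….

VAL = 0x7a

0: ✓ CMP  NZCV=0011
1: · MOVVC
2: · ADDGE
3: ✓ CMP  NZCV=1000
4: · ADDGT
5: · MOVEQ
6: ✓ MOVLE  r2←0x73
7: ✓ CMP  NZCV=1000
8: ✓ MOVNE  r0←0x7a
9: · SUBCS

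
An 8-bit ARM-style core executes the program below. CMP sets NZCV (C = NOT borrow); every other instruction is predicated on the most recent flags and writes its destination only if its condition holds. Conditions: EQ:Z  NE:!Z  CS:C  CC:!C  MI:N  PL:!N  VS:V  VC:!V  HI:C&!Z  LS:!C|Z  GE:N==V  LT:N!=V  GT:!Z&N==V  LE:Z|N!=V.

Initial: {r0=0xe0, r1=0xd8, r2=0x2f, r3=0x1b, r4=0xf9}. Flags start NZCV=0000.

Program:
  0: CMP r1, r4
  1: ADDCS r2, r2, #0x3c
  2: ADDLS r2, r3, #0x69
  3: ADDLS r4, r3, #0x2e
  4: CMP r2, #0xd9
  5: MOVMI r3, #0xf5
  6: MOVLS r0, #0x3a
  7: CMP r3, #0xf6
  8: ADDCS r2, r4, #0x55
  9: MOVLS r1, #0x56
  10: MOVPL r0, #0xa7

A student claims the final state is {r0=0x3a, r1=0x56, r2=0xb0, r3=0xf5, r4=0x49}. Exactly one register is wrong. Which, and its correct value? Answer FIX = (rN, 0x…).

FIX = (r2, 0x84)

0: ✓ CMP  NZCV=1000
1: · ADDCS
2: ✓ ADDLS  r2←0x84
3: ✓ ADDLS  r4←0x49
4: ✓ CMP  NZCV=1000
5: ✓ MOVMI  r3←0xf5
6: ✓ MOVLS  r0←0x3a
7: ✓ CMP  NZCV=1000
8: · ADDCS
9: ✓ MOVLS  r1←0x56
10: · MOVPL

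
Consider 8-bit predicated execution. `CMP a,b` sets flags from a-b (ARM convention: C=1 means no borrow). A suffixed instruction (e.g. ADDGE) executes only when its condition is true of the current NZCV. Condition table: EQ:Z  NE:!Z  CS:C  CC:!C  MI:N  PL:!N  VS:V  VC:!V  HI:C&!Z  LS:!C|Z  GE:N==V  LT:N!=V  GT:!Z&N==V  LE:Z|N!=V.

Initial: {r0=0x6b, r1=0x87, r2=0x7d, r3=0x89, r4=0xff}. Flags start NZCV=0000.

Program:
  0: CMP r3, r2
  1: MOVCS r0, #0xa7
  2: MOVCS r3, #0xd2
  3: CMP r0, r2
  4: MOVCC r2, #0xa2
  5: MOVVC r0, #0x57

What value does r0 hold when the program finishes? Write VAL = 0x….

[0] flags=0011 → (cmp)
[1] flags=0011 CS?T → r0=0xa7
[2] flags=0011 CS?T → r3=0xd2
[3] flags=0011 → (cmp)
[4] flags=0011 CC?F → skip
[5] flags=0011 VC?F → skip

VAL = 0xa7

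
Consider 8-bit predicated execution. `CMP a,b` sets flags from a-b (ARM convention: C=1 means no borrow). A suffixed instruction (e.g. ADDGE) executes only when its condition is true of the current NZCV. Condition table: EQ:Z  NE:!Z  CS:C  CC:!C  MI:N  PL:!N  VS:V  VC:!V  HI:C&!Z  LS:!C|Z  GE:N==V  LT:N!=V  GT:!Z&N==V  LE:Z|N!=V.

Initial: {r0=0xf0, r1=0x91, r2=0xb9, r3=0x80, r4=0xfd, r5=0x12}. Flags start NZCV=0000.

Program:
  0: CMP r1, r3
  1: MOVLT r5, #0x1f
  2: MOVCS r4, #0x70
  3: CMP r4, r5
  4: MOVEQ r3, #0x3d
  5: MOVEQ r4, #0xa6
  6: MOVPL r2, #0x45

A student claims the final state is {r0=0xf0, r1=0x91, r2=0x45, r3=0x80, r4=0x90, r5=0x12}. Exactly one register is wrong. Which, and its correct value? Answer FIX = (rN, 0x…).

[0] flags=0010 → (cmp)
[1] flags=0010 LT?F → skip
[2] flags=0010 CS?T → r4=0x70
[3] flags=0010 → (cmp)
[4] flags=0010 EQ?F → skip
[5] flags=0010 EQ?F → skip
[6] flags=0010 PL?T → r2=0x45

FIX = (r4, 0x70)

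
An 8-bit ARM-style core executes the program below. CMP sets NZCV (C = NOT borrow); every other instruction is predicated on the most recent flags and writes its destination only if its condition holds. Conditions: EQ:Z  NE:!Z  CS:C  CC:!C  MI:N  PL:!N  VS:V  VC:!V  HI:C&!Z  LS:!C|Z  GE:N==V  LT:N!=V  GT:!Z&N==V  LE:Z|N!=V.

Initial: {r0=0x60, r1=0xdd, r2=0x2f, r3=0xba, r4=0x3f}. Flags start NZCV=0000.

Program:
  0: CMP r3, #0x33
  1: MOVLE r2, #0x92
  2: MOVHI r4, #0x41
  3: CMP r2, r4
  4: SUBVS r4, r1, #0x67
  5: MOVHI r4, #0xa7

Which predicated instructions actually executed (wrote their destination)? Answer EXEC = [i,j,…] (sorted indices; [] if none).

[0] flags=1010 → (cmp)
[1] flags=1010 LE?T → r2=0x92
[2] flags=1010 HI?T → r4=0x41
[3] flags=0011 → (cmp)
[4] flags=0011 VS?T → r4=0x76
[5] flags=0011 HI?T → r4=0xa7

EXEC = [1,2,4,5]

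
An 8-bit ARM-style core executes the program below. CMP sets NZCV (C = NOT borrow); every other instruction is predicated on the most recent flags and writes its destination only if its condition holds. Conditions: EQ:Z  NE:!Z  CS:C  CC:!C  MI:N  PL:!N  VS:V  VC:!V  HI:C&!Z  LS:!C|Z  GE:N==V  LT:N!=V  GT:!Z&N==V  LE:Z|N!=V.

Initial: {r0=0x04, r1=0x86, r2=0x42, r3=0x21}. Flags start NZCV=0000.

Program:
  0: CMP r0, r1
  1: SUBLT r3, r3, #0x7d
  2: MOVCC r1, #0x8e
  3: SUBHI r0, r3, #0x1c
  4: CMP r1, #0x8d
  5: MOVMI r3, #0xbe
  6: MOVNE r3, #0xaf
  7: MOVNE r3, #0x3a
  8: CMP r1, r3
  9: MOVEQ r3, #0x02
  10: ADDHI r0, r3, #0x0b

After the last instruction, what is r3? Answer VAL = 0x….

VAL = 0x3a

[0] flags=0000 → (cmp)
[1] flags=0000 LT?F → skip
[2] flags=0000 CC?T → r1=0x8e
[3] flags=0000 HI?F → skip
[4] flags=0010 → (cmp)
[5] flags=0010 MI?F → skip
[6] flags=0010 NE?T → r3=0xaf
[7] flags=0010 NE?T → r3=0x3a
[8] flags=0011 → (cmp)
[9] flags=0011 EQ?F → skip
[10] flags=0011 HI?T → r0=0x45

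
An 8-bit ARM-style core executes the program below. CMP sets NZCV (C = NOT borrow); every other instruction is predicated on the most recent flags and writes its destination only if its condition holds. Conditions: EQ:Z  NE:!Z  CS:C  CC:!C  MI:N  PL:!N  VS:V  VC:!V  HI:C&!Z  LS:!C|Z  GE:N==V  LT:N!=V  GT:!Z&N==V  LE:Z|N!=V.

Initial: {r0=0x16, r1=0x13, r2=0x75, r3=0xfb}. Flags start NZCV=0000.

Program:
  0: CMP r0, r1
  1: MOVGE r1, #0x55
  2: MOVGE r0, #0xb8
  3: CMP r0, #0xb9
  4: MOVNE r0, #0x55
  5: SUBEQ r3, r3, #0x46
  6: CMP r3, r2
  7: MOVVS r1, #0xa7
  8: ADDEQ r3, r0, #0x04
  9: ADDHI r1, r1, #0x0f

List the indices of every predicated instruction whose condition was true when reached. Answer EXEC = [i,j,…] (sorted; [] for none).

EXEC = [1,2,4,9]

0: ✓ CMP  NZCV=0010
1: ✓ MOVGE  r1←0x55
2: ✓ MOVGE  r0←0xb8
3: ✓ CMP  NZCV=1000
4: ✓ MOVNE  r0←0x55
5: · SUBEQ
6: ✓ CMP  NZCV=1010
7: · MOVVS
8: · ADDEQ
9: ✓ ADDHI  r1←0x64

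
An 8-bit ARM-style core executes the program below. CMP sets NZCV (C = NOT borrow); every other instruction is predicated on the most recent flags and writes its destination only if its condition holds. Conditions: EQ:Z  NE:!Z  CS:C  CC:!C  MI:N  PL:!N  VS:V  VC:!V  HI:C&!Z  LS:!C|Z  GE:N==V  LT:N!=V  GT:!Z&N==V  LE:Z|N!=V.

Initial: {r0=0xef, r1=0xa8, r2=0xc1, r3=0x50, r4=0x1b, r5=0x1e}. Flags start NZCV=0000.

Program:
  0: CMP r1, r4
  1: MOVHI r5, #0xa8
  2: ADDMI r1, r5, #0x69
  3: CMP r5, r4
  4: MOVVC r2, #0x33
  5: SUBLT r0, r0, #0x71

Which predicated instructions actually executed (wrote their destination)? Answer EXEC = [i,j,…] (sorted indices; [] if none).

EXEC = [1,2,4,5]

0: ✓ CMP  NZCV=1010
1: ✓ MOVHI  r5←0xa8
2: ✓ ADDMI  r1←0x11
3: ✓ CMP  NZCV=1010
4: ✓ MOVVC  r2←0x33
5: ✓ SUBLT  r0←0x7e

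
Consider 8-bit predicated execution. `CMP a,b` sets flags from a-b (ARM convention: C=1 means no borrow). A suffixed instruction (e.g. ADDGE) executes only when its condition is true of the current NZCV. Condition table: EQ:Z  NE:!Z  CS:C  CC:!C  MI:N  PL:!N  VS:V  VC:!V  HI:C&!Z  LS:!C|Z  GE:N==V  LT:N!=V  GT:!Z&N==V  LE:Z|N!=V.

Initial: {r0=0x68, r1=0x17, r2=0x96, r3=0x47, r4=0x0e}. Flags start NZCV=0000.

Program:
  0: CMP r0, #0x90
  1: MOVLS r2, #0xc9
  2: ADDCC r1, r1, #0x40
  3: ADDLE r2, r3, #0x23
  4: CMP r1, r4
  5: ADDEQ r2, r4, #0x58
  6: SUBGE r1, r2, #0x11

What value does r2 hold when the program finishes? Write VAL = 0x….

[0] flags=1001 → (cmp)
[1] flags=1001 LS?T → r2=0xc9
[2] flags=1001 CC?T → r1=0x57
[3] flags=1001 LE?F → skip
[4] flags=0010 → (cmp)
[5] flags=0010 EQ?F → skip
[6] flags=0010 GE?T → r1=0xb8

VAL = 0xc9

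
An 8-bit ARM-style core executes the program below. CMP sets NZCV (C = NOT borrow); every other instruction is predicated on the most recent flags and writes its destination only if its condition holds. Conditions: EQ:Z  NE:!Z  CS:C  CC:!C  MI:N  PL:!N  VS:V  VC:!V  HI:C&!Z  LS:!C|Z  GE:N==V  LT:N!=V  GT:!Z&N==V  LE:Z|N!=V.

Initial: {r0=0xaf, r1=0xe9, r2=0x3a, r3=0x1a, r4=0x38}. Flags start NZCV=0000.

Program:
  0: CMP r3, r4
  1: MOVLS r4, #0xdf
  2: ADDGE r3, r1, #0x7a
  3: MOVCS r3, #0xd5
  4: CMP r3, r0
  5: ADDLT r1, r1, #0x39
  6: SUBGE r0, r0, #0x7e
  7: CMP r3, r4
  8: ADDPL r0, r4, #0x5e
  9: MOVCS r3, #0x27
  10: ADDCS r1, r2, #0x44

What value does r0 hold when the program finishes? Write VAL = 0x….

VAL = 0x3d

[0] flags=1000 → (cmp)
[1] flags=1000 LS?T → r4=0xdf
[2] flags=1000 GE?F → skip
[3] flags=1000 CS?F → skip
[4] flags=0000 → (cmp)
[5] flags=0000 LT?F → skip
[6] flags=0000 GE?T → r0=0x31
[7] flags=0000 → (cmp)
[8] flags=0000 PL?T → r0=0x3d
[9] flags=0000 CS?F → skip
[10] flags=0000 CS?F → skip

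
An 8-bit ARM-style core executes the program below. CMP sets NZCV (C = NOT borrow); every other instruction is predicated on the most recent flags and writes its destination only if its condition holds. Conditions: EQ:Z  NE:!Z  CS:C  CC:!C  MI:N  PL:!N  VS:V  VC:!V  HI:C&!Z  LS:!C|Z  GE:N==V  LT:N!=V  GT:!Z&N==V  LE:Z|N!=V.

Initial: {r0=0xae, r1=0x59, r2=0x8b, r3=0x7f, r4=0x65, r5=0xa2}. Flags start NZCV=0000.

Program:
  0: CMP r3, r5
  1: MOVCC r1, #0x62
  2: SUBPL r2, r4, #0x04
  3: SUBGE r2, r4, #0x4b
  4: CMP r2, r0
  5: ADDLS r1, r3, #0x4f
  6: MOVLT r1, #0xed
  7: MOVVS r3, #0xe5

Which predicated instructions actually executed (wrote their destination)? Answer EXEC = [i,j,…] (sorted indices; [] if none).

EXEC = [1,3,5]

0: ✓ CMP  NZCV=1001
1: ✓ MOVCC  r1←0x62
2: · SUBPL
3: ✓ SUBGE  r2←0x1a
4: ✓ CMP  NZCV=0000
5: ✓ ADDLS  r1←0xce
6: · MOVLT
7: · MOVVS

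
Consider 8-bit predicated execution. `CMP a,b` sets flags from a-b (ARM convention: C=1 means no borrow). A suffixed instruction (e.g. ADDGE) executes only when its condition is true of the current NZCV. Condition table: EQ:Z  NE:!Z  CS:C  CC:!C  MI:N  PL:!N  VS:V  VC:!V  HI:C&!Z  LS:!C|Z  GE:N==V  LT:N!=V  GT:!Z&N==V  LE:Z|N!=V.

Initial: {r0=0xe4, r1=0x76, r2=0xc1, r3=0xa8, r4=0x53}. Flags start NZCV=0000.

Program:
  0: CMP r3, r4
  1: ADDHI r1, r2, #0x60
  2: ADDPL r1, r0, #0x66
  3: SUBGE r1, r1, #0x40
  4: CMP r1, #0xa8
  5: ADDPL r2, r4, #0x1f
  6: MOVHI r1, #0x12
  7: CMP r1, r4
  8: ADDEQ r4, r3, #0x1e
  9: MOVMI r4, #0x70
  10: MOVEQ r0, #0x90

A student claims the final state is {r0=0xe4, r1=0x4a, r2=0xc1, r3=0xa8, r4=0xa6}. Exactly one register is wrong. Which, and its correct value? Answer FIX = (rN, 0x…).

FIX = (r4, 0x70)

0: ✓ CMP  NZCV=0011
1: ✓ ADDHI  r1←0x21
2: ✓ ADDPL  r1←0x4a
3: · SUBGE
4: ✓ CMP  NZCV=1001
5: · ADDPL
6: · MOVHI
7: ✓ CMP  NZCV=1000
8: · ADDEQ
9: ✓ MOVMI  r4←0x70
10: · MOVEQ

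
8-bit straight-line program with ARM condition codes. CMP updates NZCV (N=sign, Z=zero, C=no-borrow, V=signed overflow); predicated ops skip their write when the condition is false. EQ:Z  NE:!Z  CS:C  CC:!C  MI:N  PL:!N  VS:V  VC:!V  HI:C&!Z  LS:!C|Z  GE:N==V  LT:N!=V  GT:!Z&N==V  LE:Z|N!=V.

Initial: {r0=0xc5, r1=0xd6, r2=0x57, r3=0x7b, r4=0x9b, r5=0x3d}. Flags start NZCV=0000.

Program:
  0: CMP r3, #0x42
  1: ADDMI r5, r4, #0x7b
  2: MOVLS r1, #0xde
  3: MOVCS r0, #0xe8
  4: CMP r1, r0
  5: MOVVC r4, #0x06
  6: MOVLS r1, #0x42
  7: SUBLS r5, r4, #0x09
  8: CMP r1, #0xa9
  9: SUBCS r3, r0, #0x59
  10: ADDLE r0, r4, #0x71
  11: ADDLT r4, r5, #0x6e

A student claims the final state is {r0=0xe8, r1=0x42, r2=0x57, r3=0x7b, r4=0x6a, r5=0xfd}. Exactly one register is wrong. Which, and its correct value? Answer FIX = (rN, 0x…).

[0] flags=0010 → (cmp)
[1] flags=0010 MI?F → skip
[2] flags=0010 LS?F → skip
[3] flags=0010 CS?T → r0=0xe8
[4] flags=1000 → (cmp)
[5] flags=1000 VC?T → r4=0x06
[6] flags=1000 LS?T → r1=0x42
[7] flags=1000 LS?T → r5=0xfd
[8] flags=1001 → (cmp)
[9] flags=1001 CS?F → skip
[10] flags=1001 LE?F → skip
[11] flags=1001 LT?F → skip

FIX = (r4, 0x06)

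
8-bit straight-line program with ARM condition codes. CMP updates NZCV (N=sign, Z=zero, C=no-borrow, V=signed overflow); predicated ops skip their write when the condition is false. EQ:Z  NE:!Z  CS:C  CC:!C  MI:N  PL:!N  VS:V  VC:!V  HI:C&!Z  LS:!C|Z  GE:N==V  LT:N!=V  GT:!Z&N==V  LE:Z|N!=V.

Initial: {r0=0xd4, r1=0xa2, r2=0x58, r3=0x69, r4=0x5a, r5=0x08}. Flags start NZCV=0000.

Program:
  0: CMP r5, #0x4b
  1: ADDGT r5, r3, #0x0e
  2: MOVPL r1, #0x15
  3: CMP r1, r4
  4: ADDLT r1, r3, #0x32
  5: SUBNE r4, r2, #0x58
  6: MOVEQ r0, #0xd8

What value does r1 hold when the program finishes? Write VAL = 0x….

[0] flags=1000 → (cmp)
[1] flags=1000 GT?F → skip
[2] flags=1000 PL?F → skip
[3] flags=0011 → (cmp)
[4] flags=0011 LT?T → r1=0x9b
[5] flags=0011 NE?T → r4=0x00
[6] flags=0011 EQ?F → skip

VAL = 0x9b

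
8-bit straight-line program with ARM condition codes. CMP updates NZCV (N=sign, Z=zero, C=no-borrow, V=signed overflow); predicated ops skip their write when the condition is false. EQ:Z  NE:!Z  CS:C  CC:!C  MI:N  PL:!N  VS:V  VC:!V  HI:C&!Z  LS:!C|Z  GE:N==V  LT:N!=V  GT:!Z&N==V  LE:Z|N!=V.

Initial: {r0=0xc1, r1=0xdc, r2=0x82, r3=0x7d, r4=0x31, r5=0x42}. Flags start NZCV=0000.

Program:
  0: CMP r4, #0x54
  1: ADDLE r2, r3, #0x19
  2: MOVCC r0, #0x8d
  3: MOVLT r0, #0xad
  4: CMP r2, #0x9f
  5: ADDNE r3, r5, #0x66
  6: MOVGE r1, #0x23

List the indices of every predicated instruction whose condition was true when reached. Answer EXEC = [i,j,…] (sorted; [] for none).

EXEC = [1,2,3,5]

[0] flags=1000 → (cmp)
[1] flags=1000 LE?T → r2=0x96
[2] flags=1000 CC?T → r0=0x8d
[3] flags=1000 LT?T → r0=0xad
[4] flags=1000 → (cmp)
[5] flags=1000 NE?T → r3=0xa8
[6] flags=1000 GE?F → skip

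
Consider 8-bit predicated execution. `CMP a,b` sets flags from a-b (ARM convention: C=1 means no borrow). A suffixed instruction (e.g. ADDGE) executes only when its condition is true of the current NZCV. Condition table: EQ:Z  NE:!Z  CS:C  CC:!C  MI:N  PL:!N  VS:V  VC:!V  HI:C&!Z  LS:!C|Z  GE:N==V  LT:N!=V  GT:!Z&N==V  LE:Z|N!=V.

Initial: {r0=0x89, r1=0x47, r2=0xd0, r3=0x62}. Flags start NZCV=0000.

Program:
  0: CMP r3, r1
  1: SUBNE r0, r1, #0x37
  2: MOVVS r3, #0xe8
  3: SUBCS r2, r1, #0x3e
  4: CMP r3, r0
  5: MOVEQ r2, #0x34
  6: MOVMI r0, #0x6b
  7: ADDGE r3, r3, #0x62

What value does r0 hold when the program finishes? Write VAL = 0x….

VAL = 0x10

[0] flags=0010 → (cmp)
[1] flags=0010 NE?T → r0=0x10
[2] flags=0010 VS?F → skip
[3] flags=0010 CS?T → r2=0x09
[4] flags=0010 → (cmp)
[5] flags=0010 EQ?F → skip
[6] flags=0010 MI?F → skip
[7] flags=0010 GE?T → r3=0xc4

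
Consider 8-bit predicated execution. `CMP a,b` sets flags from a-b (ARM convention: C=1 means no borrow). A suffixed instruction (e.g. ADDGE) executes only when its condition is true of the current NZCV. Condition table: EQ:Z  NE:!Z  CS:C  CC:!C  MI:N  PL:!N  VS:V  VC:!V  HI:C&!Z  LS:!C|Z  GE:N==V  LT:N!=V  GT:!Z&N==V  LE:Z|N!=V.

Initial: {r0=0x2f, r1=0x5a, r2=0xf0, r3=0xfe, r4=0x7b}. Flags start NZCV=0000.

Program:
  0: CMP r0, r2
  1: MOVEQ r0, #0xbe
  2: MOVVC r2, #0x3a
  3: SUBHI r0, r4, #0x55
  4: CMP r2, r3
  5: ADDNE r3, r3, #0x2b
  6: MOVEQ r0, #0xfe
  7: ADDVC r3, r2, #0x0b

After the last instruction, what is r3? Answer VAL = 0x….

VAL = 0x45

[0] flags=0000 → (cmp)
[1] flags=0000 EQ?F → skip
[2] flags=0000 VC?T → r2=0x3a
[3] flags=0000 HI?F → skip
[4] flags=0000 → (cmp)
[5] flags=0000 NE?T → r3=0x29
[6] flags=0000 EQ?F → skip
[7] flags=0000 VC?T → r3=0x45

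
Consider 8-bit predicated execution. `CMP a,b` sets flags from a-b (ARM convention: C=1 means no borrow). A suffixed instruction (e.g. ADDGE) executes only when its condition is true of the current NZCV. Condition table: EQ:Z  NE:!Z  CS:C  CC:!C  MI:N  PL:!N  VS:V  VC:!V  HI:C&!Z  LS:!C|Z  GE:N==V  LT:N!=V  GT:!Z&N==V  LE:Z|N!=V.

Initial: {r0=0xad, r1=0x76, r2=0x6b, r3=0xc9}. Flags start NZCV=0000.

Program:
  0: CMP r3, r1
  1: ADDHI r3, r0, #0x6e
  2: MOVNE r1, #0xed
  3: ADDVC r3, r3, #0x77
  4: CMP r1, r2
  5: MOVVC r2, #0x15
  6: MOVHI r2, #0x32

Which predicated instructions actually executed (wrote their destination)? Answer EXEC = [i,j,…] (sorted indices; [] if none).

EXEC = [1,2,5,6]

[0] flags=0011 → (cmp)
[1] flags=0011 HI?T → r3=0x1b
[2] flags=0011 NE?T → r1=0xed
[3] flags=0011 VC?F → skip
[4] flags=1010 → (cmp)
[5] flags=1010 VC?T → r2=0x15
[6] flags=1010 HI?T → r2=0x32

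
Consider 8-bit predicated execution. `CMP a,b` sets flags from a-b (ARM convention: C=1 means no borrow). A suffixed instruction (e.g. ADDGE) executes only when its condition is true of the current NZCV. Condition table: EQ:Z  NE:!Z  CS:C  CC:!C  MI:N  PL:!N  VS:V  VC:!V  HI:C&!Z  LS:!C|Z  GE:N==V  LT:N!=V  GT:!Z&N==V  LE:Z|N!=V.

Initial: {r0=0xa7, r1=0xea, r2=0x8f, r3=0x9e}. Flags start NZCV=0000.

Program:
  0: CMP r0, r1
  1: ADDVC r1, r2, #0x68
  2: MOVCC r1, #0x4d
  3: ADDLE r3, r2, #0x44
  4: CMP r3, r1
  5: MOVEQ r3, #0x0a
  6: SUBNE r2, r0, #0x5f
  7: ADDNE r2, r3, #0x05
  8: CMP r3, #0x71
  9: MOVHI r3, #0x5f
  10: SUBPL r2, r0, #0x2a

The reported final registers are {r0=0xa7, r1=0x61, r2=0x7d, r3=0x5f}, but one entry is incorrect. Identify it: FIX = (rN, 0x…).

FIX = (r1, 0x4d)

0: ✓ CMP  NZCV=1000
1: ✓ ADDVC  r1←0xf7
2: ✓ MOVCC  r1←0x4d
3: ✓ ADDLE  r3←0xd3
4: ✓ CMP  NZCV=1010
5: · MOVEQ
6: ✓ SUBNE  r2←0x48
7: ✓ ADDNE  r2←0xd8
8: ✓ CMP  NZCV=0011
9: ✓ MOVHI  r3←0x5f
10: ✓ SUBPL  r2←0x7d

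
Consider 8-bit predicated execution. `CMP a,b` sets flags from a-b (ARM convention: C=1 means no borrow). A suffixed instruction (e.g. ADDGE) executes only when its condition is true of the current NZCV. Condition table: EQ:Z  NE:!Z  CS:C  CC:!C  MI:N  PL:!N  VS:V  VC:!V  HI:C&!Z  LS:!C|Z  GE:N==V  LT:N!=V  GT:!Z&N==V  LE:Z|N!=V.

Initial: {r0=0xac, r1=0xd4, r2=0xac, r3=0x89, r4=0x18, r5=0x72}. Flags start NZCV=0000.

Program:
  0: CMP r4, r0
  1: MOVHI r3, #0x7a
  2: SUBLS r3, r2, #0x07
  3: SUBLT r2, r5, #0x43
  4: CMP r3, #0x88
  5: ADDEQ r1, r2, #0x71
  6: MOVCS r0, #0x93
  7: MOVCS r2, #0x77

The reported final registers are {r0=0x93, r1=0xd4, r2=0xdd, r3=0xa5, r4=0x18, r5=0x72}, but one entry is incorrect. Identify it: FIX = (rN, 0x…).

FIX = (r2, 0x77)

0: ✓ CMP  NZCV=0000
1: · MOVHI
2: ✓ SUBLS  r3←0xa5
3: · SUBLT
4: ✓ CMP  NZCV=0010
5: · ADDEQ
6: ✓ MOVCS  r0←0x93
7: ✓ MOVCS  r2←0x77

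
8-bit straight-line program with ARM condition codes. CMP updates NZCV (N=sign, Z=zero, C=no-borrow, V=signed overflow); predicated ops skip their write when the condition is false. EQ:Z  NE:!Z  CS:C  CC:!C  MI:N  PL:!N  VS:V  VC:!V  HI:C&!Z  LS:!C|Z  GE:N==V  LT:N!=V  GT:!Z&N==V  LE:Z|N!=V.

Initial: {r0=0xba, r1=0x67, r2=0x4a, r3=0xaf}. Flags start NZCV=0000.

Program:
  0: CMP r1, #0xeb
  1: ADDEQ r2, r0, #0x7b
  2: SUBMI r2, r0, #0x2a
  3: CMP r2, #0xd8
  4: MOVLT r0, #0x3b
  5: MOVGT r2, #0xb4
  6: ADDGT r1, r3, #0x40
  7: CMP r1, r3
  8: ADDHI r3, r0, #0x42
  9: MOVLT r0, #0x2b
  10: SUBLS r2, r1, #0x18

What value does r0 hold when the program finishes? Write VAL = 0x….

VAL = 0xba

0: ✓ CMP  NZCV=0000
1: · ADDEQ
2: · SUBMI
3: ✓ CMP  NZCV=0000
4: · MOVLT
5: ✓ MOVGT  r2←0xb4
6: ✓ ADDGT  r1←0xef
7: ✓ CMP  NZCV=0010
8: ✓ ADDHI  r3←0xfc
9: · MOVLT
10: · SUBLS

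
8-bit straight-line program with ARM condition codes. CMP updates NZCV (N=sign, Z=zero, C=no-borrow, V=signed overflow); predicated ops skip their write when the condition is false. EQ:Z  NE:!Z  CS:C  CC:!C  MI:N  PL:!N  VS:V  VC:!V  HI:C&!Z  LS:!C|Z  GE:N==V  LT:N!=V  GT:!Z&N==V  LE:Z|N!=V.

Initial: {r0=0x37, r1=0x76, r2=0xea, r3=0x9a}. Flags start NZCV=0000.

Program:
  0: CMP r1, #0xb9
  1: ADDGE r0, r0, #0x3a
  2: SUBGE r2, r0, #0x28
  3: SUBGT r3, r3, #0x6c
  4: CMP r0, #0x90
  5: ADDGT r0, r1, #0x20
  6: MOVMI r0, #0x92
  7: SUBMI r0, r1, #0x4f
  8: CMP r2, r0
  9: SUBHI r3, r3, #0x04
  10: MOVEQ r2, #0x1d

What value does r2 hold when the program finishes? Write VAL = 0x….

[0] flags=1001 → (cmp)
[1] flags=1001 GE?T → r0=0x71
[2] flags=1001 GE?T → r2=0x49
[3] flags=1001 GT?T → r3=0x2e
[4] flags=1001 → (cmp)
[5] flags=1001 GT?T → r0=0x96
[6] flags=1001 MI?T → r0=0x92
[7] flags=1001 MI?T → r0=0x27
[8] flags=0010 → (cmp)
[9] flags=0010 HI?T → r3=0x2a
[10] flags=0010 EQ?F → skip

VAL = 0x49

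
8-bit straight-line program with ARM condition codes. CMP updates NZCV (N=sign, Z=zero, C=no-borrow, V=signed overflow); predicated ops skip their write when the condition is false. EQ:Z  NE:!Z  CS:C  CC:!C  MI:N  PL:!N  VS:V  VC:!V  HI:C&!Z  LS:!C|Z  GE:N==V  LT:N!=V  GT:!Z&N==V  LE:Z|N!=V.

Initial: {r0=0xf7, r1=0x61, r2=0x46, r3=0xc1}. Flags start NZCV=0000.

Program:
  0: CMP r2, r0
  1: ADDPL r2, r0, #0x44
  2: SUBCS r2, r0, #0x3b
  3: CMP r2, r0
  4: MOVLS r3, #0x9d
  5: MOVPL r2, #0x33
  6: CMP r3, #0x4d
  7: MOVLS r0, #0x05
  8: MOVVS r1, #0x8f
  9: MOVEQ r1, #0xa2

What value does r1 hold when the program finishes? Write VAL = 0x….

[0] flags=0000 → (cmp)
[1] flags=0000 PL?T → r2=0x3b
[2] flags=0000 CS?F → skip
[3] flags=0000 → (cmp)
[4] flags=0000 LS?T → r3=0x9d
[5] flags=0000 PL?T → r2=0x33
[6] flags=0011 → (cmp)
[7] flags=0011 LS?F → skip
[8] flags=0011 VS?T → r1=0x8f
[9] flags=0011 EQ?F → skip

VAL = 0x8f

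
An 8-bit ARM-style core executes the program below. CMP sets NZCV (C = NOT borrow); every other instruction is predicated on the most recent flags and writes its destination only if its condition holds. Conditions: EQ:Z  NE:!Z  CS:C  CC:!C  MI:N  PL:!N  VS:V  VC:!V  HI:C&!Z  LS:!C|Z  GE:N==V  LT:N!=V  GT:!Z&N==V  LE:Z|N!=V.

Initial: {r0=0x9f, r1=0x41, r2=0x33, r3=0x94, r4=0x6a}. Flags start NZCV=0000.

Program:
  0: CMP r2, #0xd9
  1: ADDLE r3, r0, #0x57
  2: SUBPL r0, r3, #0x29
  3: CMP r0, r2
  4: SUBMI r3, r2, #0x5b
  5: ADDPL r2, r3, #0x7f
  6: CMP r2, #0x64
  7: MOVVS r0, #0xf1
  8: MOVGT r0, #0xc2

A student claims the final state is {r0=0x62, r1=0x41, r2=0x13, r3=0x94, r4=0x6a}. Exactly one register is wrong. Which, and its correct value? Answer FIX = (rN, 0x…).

0: ✓ CMP  NZCV=0000
1: · ADDLE
2: ✓ SUBPL  r0←0x6b
3: ✓ CMP  NZCV=0010
4: · SUBMI
5: ✓ ADDPL  r2←0x13
6: ✓ CMP  NZCV=1000
7: · MOVVS
8: · MOVGT

FIX = (r0, 0x6b)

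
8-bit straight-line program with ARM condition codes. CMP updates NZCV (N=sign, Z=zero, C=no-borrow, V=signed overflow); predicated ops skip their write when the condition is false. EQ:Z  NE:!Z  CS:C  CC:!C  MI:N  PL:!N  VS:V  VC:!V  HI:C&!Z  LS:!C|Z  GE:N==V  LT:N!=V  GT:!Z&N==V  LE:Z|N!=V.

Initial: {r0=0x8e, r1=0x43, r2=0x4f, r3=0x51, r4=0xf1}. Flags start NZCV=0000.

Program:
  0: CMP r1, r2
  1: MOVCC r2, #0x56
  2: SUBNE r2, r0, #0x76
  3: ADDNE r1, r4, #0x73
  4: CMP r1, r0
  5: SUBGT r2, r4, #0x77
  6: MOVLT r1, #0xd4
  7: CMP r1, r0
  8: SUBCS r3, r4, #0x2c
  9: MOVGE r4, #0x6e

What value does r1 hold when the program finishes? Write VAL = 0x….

VAL = 0x64

0: ✓ CMP  NZCV=1000
1: ✓ MOVCC  r2←0x56
2: ✓ SUBNE  r2←0x18
3: ✓ ADDNE  r1←0x64
4: ✓ CMP  NZCV=1001
5: ✓ SUBGT  r2←0x7a
6: · MOVLT
7: ✓ CMP  NZCV=1001
8: · SUBCS
9: ✓ MOVGE  r4←0x6e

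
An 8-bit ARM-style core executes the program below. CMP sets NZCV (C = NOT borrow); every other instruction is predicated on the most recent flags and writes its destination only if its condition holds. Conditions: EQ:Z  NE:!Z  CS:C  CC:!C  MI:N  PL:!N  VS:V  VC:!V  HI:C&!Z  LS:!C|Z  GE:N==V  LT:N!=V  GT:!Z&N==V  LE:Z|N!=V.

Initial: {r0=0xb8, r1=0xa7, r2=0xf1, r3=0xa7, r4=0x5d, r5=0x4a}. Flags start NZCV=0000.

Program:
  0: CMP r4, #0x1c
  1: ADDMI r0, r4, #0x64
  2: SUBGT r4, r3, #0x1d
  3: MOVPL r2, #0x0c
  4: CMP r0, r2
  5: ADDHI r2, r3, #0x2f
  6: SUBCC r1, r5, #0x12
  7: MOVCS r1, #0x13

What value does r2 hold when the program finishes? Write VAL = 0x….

[0] flags=0010 → (cmp)
[1] flags=0010 MI?F → skip
[2] flags=0010 GT?T → r4=0x8a
[3] flags=0010 PL?T → r2=0x0c
[4] flags=1010 → (cmp)
[5] flags=1010 HI?T → r2=0xd6
[6] flags=1010 CC?F → skip
[7] flags=1010 CS?T → r1=0x13

VAL = 0xd6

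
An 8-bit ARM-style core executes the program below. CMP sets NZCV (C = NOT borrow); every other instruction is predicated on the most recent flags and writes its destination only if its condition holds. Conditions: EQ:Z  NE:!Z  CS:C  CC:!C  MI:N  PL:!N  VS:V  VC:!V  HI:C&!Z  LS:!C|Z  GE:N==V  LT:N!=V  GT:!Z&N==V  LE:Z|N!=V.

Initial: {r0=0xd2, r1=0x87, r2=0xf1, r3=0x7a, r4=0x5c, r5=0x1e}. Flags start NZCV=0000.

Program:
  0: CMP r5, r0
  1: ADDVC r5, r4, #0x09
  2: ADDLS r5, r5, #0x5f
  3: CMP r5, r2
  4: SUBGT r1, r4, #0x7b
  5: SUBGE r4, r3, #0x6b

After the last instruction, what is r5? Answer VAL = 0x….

0: ✓ CMP  NZCV=0000
1: ✓ ADDVC  r5←0x65
2: ✓ ADDLS  r5←0xc4
3: ✓ CMP  NZCV=1000
4: · SUBGT
5: · SUBGE

VAL = 0xc4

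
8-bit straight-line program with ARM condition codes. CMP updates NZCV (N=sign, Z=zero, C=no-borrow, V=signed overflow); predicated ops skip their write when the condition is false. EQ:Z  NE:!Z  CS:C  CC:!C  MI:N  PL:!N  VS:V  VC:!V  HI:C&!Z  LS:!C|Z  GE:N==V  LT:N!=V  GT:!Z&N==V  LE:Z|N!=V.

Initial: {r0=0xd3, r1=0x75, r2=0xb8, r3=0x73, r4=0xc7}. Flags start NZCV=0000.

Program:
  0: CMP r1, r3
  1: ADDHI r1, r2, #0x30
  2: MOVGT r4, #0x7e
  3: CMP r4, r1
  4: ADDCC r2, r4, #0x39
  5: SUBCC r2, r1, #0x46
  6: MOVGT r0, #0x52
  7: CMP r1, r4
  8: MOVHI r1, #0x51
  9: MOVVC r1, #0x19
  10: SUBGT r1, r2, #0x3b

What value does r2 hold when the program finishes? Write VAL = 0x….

0: ✓ CMP  NZCV=0010
1: ✓ ADDHI  r1←0xe8
2: ✓ MOVGT  r4←0x7e
3: ✓ CMP  NZCV=1001
4: ✓ ADDCC  r2←0xb7
5: ✓ SUBCC  r2←0xa2
6: ✓ MOVGT  r0←0x52
7: ✓ CMP  NZCV=0011
8: ✓ MOVHI  r1←0x51
9: · MOVVC
10: · SUBGT

VAL = 0xa2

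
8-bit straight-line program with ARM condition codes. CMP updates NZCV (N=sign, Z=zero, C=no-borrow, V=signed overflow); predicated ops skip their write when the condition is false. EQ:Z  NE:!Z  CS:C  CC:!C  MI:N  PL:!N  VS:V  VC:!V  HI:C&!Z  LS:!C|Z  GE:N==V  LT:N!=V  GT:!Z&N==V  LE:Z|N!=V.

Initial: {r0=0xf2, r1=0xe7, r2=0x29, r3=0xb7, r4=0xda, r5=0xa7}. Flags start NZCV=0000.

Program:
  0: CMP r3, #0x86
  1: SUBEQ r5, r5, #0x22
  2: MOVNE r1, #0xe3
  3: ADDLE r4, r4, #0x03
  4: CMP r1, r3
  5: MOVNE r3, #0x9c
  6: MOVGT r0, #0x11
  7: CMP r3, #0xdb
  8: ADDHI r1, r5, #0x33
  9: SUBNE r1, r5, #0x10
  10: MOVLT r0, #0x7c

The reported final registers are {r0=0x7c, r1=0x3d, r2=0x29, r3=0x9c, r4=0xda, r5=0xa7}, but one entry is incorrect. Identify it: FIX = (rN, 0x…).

0: ✓ CMP  NZCV=0010
1: · SUBEQ
2: ✓ MOVNE  r1←0xe3
3: · ADDLE
4: ✓ CMP  NZCV=0010
5: ✓ MOVNE  r3←0x9c
6: ✓ MOVGT  r0←0x11
7: ✓ CMP  NZCV=1000
8: · ADDHI
9: ✓ SUBNE  r1←0x97
10: ✓ MOVLT  r0←0x7c

FIX = (r1, 0x97)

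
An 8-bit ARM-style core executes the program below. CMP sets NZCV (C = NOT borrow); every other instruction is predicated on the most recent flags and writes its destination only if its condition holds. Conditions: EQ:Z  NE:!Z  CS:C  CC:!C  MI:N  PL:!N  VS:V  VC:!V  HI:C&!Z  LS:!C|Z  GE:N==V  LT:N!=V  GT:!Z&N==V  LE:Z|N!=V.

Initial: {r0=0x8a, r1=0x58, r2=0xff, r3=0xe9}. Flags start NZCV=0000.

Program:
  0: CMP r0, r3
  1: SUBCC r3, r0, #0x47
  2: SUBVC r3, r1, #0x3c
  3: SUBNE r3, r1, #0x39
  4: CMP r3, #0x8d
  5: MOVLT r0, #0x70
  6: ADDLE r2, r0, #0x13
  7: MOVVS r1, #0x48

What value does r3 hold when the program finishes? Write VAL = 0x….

VAL = 0x1f

[0] flags=1000 → (cmp)
[1] flags=1000 CC?T → r3=0x43
[2] flags=1000 VC?T → r3=0x1c
[3] flags=1000 NE?T → r3=0x1f
[4] flags=1001 → (cmp)
[5] flags=1001 LT?F → skip
[6] flags=1001 LE?F → skip
[7] flags=1001 VS?T → r1=0x48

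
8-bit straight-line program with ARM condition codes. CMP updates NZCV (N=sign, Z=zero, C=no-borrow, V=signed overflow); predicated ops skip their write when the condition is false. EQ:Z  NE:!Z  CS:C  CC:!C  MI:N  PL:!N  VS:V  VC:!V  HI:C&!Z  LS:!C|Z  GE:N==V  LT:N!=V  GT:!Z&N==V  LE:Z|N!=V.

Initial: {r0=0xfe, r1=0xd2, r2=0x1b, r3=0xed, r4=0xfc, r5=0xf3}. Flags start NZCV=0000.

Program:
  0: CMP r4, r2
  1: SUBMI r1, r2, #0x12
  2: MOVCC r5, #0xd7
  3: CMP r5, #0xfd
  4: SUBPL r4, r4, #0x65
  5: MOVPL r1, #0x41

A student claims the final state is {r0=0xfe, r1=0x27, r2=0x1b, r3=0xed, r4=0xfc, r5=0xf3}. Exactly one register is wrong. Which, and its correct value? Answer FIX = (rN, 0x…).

0: ✓ CMP  NZCV=1010
1: ✓ SUBMI  r1←0x09
2: · MOVCC
3: ✓ CMP  NZCV=1000
4: · SUBPL
5: · MOVPL

FIX = (r1, 0x09)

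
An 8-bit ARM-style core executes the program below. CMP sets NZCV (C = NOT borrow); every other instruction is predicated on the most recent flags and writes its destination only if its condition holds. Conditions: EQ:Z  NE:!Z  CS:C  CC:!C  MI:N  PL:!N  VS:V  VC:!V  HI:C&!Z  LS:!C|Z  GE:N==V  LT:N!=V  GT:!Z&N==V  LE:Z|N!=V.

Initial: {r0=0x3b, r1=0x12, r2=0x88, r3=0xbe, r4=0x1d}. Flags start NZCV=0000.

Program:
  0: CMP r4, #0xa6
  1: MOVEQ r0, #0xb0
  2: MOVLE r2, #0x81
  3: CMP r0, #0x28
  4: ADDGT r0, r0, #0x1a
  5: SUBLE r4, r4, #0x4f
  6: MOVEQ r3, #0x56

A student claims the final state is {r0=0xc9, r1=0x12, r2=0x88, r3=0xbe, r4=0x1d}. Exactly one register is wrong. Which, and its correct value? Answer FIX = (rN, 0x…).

FIX = (r0, 0x55)

[0] flags=0000 → (cmp)
[1] flags=0000 EQ?F → skip
[2] flags=0000 LE?F → skip
[3] flags=0010 → (cmp)
[4] flags=0010 GT?T → r0=0x55
[5] flags=0010 LE?F → skip
[6] flags=0010 EQ?F → skip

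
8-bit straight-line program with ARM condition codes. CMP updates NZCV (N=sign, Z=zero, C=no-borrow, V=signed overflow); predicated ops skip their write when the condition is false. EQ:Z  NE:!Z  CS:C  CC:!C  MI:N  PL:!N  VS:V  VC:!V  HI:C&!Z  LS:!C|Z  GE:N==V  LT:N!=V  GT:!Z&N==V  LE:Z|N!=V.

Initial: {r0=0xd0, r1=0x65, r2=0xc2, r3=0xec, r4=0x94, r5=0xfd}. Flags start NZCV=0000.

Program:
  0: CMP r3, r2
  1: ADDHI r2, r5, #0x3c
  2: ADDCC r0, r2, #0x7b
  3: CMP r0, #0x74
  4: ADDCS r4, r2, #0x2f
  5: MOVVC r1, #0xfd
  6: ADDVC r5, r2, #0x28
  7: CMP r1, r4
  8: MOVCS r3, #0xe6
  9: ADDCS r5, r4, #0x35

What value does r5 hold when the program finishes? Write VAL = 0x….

VAL = 0xfd

0: ✓ CMP  NZCV=0010
1: ✓ ADDHI  r2←0x39
2: · ADDCC
3: ✓ CMP  NZCV=0011
4: ✓ ADDCS  r4←0x68
5: · MOVVC
6: · ADDVC
7: ✓ CMP  NZCV=1000
8: · MOVCS
9: · ADDCS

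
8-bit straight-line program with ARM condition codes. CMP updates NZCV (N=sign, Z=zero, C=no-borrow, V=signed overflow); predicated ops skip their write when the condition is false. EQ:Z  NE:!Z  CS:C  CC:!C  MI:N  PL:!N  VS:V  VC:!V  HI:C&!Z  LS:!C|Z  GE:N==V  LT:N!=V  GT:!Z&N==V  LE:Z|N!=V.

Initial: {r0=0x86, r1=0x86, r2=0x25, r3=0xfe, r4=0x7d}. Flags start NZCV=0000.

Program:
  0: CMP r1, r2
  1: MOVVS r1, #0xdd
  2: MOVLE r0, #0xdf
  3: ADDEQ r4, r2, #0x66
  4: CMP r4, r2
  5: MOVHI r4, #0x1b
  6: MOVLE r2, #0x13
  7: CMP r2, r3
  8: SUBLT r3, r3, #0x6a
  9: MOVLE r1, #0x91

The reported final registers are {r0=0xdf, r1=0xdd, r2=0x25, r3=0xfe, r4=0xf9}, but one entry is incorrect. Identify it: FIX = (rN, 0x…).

0: ✓ CMP  NZCV=0011
1: ✓ MOVVS  r1←0xdd
2: ✓ MOVLE  r0←0xdf
3: · ADDEQ
4: ✓ CMP  NZCV=0010
5: ✓ MOVHI  r4←0x1b
6: · MOVLE
7: ✓ CMP  NZCV=0000
8: · SUBLT
9: · MOVLE

FIX = (r4, 0x1b)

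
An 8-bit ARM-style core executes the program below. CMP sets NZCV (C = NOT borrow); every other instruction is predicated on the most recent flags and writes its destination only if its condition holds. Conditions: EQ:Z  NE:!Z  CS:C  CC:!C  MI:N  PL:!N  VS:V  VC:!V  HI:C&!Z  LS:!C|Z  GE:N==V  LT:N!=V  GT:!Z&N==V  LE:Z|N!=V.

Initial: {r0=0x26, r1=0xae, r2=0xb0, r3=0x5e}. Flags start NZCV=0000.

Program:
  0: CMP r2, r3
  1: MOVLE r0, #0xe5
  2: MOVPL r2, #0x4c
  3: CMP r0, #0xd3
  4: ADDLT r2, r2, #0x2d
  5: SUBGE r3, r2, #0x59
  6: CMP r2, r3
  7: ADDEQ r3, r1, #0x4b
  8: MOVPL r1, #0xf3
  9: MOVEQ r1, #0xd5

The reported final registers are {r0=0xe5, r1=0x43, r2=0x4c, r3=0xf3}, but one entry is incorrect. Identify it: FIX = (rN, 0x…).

0: ✓ CMP  NZCV=0011
1: ✓ MOVLE  r0←0xe5
2: ✓ MOVPL  r2←0x4c
3: ✓ CMP  NZCV=0010
4: · ADDLT
5: ✓ SUBGE  r3←0xf3
6: ✓ CMP  NZCV=0000
7: · ADDEQ
8: ✓ MOVPL  r1←0xf3
9: · MOVEQ

FIX = (r1, 0xf3)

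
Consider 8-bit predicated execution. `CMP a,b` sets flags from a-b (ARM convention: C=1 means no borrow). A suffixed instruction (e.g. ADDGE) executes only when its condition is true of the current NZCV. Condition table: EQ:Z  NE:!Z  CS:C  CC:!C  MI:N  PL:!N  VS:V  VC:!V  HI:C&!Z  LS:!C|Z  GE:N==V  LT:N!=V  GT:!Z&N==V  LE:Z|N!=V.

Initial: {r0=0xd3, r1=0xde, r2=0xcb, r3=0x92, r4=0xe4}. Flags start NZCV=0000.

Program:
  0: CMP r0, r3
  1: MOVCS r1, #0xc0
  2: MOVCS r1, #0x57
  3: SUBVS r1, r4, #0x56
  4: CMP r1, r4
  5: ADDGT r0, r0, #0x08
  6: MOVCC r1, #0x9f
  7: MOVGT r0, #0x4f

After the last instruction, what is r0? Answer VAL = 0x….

VAL = 0x4f

0: ✓ CMP  NZCV=0010
1: ✓ MOVCS  r1←0xc0
2: ✓ MOVCS  r1←0x57
3: · SUBVS
4: ✓ CMP  NZCV=0000
5: ✓ ADDGT  r0←0xdb
6: ✓ MOVCC  r1←0x9f
7: ✓ MOVGT  r0←0x4f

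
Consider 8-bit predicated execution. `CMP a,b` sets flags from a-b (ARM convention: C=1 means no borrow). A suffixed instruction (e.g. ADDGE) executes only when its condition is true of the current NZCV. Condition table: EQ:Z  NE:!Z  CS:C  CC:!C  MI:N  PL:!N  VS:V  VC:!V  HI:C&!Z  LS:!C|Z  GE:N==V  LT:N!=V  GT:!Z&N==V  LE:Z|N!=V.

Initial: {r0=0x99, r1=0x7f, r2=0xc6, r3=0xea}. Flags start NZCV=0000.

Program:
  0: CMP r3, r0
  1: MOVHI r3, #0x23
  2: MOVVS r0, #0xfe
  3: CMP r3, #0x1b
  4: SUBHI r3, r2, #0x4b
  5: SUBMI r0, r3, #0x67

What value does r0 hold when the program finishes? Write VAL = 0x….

[0] flags=0010 → (cmp)
[1] flags=0010 HI?T → r3=0x23
[2] flags=0010 VS?F → skip
[3] flags=0010 → (cmp)
[4] flags=0010 HI?T → r3=0x7b
[5] flags=0010 MI?F → skip

VAL = 0x99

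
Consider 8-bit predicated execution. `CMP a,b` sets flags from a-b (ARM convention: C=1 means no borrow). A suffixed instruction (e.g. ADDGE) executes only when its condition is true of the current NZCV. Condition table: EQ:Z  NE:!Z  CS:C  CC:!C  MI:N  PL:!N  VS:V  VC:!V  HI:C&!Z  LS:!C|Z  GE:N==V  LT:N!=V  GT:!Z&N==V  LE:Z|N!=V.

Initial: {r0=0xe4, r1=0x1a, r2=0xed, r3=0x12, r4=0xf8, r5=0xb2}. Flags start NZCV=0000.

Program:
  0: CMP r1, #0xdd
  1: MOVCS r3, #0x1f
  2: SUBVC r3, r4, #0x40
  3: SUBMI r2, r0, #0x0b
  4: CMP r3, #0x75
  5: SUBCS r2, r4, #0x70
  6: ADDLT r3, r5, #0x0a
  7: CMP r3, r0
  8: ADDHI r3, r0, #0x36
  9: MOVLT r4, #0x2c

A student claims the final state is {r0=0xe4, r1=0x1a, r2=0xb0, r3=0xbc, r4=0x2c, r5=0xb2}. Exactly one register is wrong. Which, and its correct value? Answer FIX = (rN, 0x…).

FIX = (r2, 0x88)

0: ✓ CMP  NZCV=0000
1: · MOVCS
2: ✓ SUBVC  r3←0xb8
3: · SUBMI
4: ✓ CMP  NZCV=0011
5: ✓ SUBCS  r2←0x88
6: ✓ ADDLT  r3←0xbc
7: ✓ CMP  NZCV=1000
8: · ADDHI
9: ✓ MOVLT  r4←0x2c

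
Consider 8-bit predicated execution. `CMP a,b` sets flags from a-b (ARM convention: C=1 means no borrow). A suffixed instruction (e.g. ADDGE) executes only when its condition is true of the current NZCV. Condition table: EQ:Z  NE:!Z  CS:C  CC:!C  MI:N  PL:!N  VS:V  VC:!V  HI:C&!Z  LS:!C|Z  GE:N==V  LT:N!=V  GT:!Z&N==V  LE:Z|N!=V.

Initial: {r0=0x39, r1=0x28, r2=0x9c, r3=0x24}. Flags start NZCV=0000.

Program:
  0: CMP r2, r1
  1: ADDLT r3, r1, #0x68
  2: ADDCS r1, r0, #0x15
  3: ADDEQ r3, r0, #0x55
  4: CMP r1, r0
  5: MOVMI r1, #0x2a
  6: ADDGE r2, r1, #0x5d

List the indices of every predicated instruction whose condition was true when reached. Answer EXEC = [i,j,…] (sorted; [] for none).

0: ✓ CMP  NZCV=0011
1: ✓ ADDLT  r3←0x90
2: ✓ ADDCS  r1←0x4e
3: · ADDEQ
4: ✓ CMP  NZCV=0010
5: · MOVMI
6: ✓ ADDGE  r2←0xab

EXEC = [1,2,6]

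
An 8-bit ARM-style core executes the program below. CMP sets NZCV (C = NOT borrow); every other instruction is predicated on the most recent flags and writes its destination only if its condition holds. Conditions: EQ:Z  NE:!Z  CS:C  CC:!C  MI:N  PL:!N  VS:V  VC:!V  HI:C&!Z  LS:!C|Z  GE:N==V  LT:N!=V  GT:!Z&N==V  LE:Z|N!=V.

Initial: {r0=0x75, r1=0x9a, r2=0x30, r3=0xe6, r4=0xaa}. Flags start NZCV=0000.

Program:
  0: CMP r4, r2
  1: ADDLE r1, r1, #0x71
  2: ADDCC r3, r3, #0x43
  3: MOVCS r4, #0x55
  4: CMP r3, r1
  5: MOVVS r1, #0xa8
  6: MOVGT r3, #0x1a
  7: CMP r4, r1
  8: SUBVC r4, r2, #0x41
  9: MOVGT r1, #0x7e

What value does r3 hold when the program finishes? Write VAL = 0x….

[0] flags=0011 → (cmp)
[1] flags=0011 LE?T → r1=0x0b
[2] flags=0011 CC?F → skip
[3] flags=0011 CS?T → r4=0x55
[4] flags=1010 → (cmp)
[5] flags=1010 VS?F → skip
[6] flags=1010 GT?F → skip
[7] flags=0010 → (cmp)
[8] flags=0010 VC?T → r4=0xef
[9] flags=0010 GT?T → r1=0x7e

VAL = 0xe6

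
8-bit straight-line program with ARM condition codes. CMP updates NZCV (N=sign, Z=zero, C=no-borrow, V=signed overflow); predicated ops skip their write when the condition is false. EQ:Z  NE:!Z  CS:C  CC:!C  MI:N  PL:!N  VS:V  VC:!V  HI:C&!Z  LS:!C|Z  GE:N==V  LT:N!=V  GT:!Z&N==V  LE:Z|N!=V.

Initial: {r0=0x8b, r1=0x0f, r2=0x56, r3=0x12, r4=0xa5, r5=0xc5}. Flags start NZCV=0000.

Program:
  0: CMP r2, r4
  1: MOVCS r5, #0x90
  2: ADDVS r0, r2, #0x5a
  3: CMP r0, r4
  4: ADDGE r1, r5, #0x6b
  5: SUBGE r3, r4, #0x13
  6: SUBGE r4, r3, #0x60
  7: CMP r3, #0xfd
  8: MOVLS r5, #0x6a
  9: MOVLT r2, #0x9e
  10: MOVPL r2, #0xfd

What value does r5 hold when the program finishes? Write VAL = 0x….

VAL = 0x6a

[0] flags=1001 → (cmp)
[1] flags=1001 CS?F → skip
[2] flags=1001 VS?T → r0=0xb0
[3] flags=0010 → (cmp)
[4] flags=0010 GE?T → r1=0x30
[5] flags=0010 GE?T → r3=0x92
[6] flags=0010 GE?T → r4=0x32
[7] flags=1000 → (cmp)
[8] flags=1000 LS?T → r5=0x6a
[9] flags=1000 LT?T → r2=0x9e
[10] flags=1000 PL?F → skip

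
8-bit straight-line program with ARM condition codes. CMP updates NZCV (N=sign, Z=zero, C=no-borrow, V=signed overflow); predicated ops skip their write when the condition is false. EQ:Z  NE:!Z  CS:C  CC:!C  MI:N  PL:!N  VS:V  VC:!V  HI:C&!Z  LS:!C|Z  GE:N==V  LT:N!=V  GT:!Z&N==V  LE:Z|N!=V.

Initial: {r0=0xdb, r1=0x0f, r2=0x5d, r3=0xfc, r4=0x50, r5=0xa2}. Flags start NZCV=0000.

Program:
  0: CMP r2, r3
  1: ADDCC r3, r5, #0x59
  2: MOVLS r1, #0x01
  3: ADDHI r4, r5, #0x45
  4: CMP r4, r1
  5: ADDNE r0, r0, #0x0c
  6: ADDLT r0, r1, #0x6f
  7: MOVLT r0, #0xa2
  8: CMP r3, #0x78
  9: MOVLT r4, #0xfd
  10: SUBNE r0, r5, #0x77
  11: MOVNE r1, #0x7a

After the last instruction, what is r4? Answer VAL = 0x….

VAL = 0xfd

[0] flags=0000 → (cmp)
[1] flags=0000 CC?T → r3=0xfb
[2] flags=0000 LS?T → r1=0x01
[3] flags=0000 HI?F → skip
[4] flags=0010 → (cmp)
[5] flags=0010 NE?T → r0=0xe7
[6] flags=0010 LT?F → skip
[7] flags=0010 LT?F → skip
[8] flags=1010 → (cmp)
[9] flags=1010 LT?T → r4=0xfd
[10] flags=1010 NE?T → r0=0x2b
[11] flags=1010 NE?T → r1=0x7a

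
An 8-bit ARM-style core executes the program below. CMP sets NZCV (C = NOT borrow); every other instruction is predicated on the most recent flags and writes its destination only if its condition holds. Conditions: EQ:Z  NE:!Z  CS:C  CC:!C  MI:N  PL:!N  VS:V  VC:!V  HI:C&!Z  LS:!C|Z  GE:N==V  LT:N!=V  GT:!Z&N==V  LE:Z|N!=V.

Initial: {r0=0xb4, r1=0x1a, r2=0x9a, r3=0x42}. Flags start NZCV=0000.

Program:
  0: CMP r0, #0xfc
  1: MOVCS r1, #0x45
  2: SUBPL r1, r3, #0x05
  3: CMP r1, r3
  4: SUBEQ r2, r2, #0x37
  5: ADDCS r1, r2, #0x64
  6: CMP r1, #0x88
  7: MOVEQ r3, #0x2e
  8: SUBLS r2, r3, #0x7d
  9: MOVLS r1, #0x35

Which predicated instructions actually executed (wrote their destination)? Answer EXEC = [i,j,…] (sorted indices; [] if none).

[0] flags=1000 → (cmp)
[1] flags=1000 CS?F → skip
[2] flags=1000 PL?F → skip
[3] flags=1000 → (cmp)
[4] flags=1000 EQ?F → skip
[5] flags=1000 CS?F → skip
[6] flags=1001 → (cmp)
[7] flags=1001 EQ?F → skip
[8] flags=1001 LS?T → r2=0xc5
[9] flags=1001 LS?T → r1=0x35

EXEC = [8,9]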